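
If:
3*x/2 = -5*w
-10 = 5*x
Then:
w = 3/5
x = -2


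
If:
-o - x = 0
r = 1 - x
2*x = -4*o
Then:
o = 0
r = 1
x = 0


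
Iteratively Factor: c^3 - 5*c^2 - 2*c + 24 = (c - 3)*(c^2 - 2*c - 8) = (c - 3)*(c + 2)*(c - 4)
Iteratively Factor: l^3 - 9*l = (l)*(l^2 - 9) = l*(l + 3)*(l - 3)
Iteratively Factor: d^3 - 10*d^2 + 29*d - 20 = (d - 1)*(d^2 - 9*d + 20) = (d - 4)*(d - 1)*(d - 5)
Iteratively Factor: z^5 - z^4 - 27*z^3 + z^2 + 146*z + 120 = (z + 4)*(z^4 - 5*z^3 - 7*z^2 + 29*z + 30) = (z + 2)*(z + 4)*(z^3 - 7*z^2 + 7*z + 15) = (z - 3)*(z + 2)*(z + 4)*(z^2 - 4*z - 5) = (z - 5)*(z - 3)*(z + 2)*(z + 4)*(z + 1)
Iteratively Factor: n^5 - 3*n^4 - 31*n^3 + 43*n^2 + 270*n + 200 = (n + 4)*(n^4 - 7*n^3 - 3*n^2 + 55*n + 50) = (n - 5)*(n + 4)*(n^3 - 2*n^2 - 13*n - 10) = (n - 5)^2*(n + 4)*(n^2 + 3*n + 2) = (n - 5)^2*(n + 2)*(n + 4)*(n + 1)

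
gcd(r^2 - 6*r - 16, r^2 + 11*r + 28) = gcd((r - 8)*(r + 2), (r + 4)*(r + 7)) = 1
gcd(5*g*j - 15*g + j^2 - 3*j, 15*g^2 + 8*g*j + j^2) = 5*g + j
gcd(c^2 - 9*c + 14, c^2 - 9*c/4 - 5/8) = 1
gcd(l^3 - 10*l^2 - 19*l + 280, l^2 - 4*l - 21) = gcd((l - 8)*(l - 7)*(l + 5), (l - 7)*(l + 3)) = l - 7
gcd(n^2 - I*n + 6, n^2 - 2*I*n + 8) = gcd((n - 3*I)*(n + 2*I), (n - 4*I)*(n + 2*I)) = n + 2*I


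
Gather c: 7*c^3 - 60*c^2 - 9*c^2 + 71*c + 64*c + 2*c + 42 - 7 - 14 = 7*c^3 - 69*c^2 + 137*c + 21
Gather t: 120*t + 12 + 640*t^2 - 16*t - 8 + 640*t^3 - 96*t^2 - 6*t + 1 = 640*t^3 + 544*t^2 + 98*t + 5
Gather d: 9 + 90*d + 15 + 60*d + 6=150*d + 30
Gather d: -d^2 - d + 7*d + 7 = -d^2 + 6*d + 7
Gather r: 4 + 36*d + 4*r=36*d + 4*r + 4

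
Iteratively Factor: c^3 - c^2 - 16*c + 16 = (c + 4)*(c^2 - 5*c + 4) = (c - 1)*(c + 4)*(c - 4)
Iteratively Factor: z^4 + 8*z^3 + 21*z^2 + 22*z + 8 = (z + 2)*(z^3 + 6*z^2 + 9*z + 4) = (z + 1)*(z + 2)*(z^2 + 5*z + 4) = (z + 1)^2*(z + 2)*(z + 4)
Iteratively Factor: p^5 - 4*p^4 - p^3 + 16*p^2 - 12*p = (p + 2)*(p^4 - 6*p^3 + 11*p^2 - 6*p) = (p - 2)*(p + 2)*(p^3 - 4*p^2 + 3*p) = (p - 3)*(p - 2)*(p + 2)*(p^2 - p) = (p - 3)*(p - 2)*(p - 1)*(p + 2)*(p)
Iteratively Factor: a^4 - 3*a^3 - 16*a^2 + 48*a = (a + 4)*(a^3 - 7*a^2 + 12*a) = a*(a + 4)*(a^2 - 7*a + 12) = a*(a - 3)*(a + 4)*(a - 4)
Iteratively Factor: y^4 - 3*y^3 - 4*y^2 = (y + 1)*(y^3 - 4*y^2) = y*(y + 1)*(y^2 - 4*y) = y*(y - 4)*(y + 1)*(y)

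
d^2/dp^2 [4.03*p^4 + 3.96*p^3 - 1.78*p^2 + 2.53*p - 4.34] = 48.36*p^2 + 23.76*p - 3.56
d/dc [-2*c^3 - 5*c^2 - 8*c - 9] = -6*c^2 - 10*c - 8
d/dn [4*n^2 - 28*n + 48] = 8*n - 28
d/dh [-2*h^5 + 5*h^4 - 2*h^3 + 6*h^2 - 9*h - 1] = -10*h^4 + 20*h^3 - 6*h^2 + 12*h - 9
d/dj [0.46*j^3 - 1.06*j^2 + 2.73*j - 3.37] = 1.38*j^2 - 2.12*j + 2.73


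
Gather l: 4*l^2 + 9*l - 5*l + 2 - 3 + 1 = 4*l^2 + 4*l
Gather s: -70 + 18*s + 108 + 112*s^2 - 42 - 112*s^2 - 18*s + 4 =0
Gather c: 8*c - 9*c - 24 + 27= 3 - c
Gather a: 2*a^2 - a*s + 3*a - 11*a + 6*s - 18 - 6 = 2*a^2 + a*(-s - 8) + 6*s - 24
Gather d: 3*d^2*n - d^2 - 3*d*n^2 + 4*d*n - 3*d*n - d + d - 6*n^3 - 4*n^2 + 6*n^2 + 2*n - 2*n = d^2*(3*n - 1) + d*(-3*n^2 + n) - 6*n^3 + 2*n^2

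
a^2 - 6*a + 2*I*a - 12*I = (a - 6)*(a + 2*I)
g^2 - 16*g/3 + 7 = (g - 3)*(g - 7/3)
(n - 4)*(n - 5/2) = n^2 - 13*n/2 + 10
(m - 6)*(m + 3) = m^2 - 3*m - 18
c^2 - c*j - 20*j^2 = (c - 5*j)*(c + 4*j)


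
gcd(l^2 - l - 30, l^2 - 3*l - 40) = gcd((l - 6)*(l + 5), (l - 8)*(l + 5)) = l + 5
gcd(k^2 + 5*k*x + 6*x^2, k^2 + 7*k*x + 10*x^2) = k + 2*x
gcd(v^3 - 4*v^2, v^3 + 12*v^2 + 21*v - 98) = 1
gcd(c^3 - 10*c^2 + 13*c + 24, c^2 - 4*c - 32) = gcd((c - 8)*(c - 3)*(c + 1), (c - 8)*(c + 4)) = c - 8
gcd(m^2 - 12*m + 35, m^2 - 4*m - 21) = m - 7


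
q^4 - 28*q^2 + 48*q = q*(q - 4)*(q - 2)*(q + 6)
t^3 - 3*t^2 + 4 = (t - 2)^2*(t + 1)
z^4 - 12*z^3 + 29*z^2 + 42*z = z*(z - 7)*(z - 6)*(z + 1)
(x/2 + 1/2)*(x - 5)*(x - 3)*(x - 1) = x^4/2 - 4*x^3 + 7*x^2 + 4*x - 15/2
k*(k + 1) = k^2 + k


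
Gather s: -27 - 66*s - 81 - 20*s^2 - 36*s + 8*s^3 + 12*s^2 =8*s^3 - 8*s^2 - 102*s - 108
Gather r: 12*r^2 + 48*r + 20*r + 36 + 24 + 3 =12*r^2 + 68*r + 63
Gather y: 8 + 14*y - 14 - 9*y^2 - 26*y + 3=-9*y^2 - 12*y - 3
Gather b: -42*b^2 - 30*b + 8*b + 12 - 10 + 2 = -42*b^2 - 22*b + 4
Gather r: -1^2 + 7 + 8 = 14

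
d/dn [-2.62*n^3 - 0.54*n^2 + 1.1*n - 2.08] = -7.86*n^2 - 1.08*n + 1.1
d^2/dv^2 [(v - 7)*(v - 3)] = 2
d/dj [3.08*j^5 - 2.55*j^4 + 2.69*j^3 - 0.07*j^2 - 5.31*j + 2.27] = 15.4*j^4 - 10.2*j^3 + 8.07*j^2 - 0.14*j - 5.31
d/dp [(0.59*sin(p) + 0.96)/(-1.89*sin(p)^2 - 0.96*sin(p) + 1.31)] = (1.1151*sin(p)^2 + 3.6288*sin(p) + 1.6945)*cos(p)/(3.5721*sin(p)^4 + 3.6288*sin(p)^3 - 4.0302*sin(p)^2 - 2.5152*sin(p) + 1.7161)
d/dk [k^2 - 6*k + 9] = 2*k - 6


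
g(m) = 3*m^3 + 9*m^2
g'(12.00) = 1512.00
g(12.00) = 6480.00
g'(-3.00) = 27.00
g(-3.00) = 0.00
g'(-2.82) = 20.81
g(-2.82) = 4.29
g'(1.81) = 62.06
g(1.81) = 47.27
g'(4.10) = 225.09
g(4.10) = 358.05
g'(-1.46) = -7.10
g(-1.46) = 9.85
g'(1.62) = 52.78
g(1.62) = 36.37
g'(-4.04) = 74.17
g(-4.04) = -50.92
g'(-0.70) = -8.19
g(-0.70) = 3.38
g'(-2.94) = 24.87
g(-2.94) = 1.56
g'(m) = 9*m^2 + 18*m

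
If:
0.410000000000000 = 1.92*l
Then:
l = 0.21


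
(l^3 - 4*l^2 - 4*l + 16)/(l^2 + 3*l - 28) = (l^2 - 4)/(l + 7)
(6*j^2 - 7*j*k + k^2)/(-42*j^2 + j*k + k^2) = (-j + k)/(7*j + k)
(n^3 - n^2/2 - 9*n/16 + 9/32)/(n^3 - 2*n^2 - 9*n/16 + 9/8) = (n - 1/2)/(n - 2)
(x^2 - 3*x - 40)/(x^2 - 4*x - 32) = (x + 5)/(x + 4)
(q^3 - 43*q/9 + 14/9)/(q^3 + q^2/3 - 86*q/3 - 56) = (3*q^2 - 7*q + 2)/(3*(q^2 - 2*q - 24))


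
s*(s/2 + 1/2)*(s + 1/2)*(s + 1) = s^4/2 + 5*s^3/4 + s^2 + s/4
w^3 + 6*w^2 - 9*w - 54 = (w - 3)*(w + 3)*(w + 6)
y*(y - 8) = y^2 - 8*y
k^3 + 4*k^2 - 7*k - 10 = (k - 2)*(k + 1)*(k + 5)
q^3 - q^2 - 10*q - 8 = (q - 4)*(q + 1)*(q + 2)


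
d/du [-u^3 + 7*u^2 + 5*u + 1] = -3*u^2 + 14*u + 5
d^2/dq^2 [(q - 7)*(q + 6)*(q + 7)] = 6*q + 12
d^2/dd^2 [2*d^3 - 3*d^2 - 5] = 12*d - 6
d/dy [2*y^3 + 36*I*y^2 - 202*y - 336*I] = 6*y^2 + 72*I*y - 202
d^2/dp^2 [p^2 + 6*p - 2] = 2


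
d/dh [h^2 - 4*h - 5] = 2*h - 4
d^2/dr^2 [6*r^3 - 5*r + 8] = 36*r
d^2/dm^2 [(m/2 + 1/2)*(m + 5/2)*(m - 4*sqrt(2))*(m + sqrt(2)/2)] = 6*m^2 - 21*sqrt(2)*m/2 + 21*m/2 - 49*sqrt(2)/4 - 3/2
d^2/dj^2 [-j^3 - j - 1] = -6*j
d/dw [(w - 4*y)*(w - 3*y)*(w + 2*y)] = 3*w^2 - 10*w*y - 2*y^2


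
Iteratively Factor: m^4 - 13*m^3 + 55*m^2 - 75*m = (m - 5)*(m^3 - 8*m^2 + 15*m) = m*(m - 5)*(m^2 - 8*m + 15) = m*(m - 5)*(m - 3)*(m - 5)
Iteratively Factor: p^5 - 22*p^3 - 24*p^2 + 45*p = (p + 3)*(p^4 - 3*p^3 - 13*p^2 + 15*p) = (p + 3)^2*(p^3 - 6*p^2 + 5*p) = (p - 5)*(p + 3)^2*(p^2 - p) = p*(p - 5)*(p + 3)^2*(p - 1)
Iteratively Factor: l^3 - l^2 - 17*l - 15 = (l - 5)*(l^2 + 4*l + 3) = (l - 5)*(l + 3)*(l + 1)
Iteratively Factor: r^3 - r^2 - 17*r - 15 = (r + 3)*(r^2 - 4*r - 5) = (r - 5)*(r + 3)*(r + 1)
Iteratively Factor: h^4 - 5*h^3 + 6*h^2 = (h)*(h^3 - 5*h^2 + 6*h) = h*(h - 2)*(h^2 - 3*h) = h^2*(h - 2)*(h - 3)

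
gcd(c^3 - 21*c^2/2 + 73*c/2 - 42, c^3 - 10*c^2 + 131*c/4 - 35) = c^2 - 15*c/2 + 14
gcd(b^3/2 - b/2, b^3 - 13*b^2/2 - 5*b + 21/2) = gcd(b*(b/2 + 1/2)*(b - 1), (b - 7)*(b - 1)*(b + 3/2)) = b - 1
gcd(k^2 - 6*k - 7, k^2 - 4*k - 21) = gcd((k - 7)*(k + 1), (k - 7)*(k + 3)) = k - 7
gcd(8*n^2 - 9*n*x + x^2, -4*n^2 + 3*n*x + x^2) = -n + x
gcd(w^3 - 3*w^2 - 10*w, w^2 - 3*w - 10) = w^2 - 3*w - 10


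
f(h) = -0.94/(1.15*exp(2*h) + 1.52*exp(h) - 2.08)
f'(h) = -0.94*(-2.3*exp(2*h) - 1.52*exp(h))/(1.15*exp(2*h) + 1.52*exp(h) - 2.08)^2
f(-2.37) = 0.49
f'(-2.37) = 0.04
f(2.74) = -0.00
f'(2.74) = 0.01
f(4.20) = -0.00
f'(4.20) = 0.00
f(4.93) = -0.00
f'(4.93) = 0.00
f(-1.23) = 0.61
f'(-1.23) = 0.25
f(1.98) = -0.01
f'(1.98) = 0.03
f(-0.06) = -2.53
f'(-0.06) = 23.65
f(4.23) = -0.00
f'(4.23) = 0.00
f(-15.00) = 0.45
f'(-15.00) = 0.00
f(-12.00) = 0.45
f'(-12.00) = 0.00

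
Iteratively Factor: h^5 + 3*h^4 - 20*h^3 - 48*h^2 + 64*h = (h + 4)*(h^4 - h^3 - 16*h^2 + 16*h) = (h - 4)*(h + 4)*(h^3 + 3*h^2 - 4*h) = h*(h - 4)*(h + 4)*(h^2 + 3*h - 4) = h*(h - 4)*(h + 4)^2*(h - 1)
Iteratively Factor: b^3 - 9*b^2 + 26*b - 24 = (b - 4)*(b^2 - 5*b + 6) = (b - 4)*(b - 2)*(b - 3)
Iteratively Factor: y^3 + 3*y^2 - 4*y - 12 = (y - 2)*(y^2 + 5*y + 6) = (y - 2)*(y + 2)*(y + 3)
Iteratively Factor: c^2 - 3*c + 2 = (c - 2)*(c - 1)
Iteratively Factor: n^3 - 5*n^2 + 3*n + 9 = (n - 3)*(n^2 - 2*n - 3) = (n - 3)^2*(n + 1)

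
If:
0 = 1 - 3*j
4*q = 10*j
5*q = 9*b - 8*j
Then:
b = 41/54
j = 1/3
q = 5/6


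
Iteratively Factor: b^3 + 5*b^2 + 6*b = (b)*(b^2 + 5*b + 6) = b*(b + 2)*(b + 3)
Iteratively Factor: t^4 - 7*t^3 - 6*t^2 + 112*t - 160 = (t - 4)*(t^3 - 3*t^2 - 18*t + 40) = (t - 5)*(t - 4)*(t^2 + 2*t - 8) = (t - 5)*(t - 4)*(t + 4)*(t - 2)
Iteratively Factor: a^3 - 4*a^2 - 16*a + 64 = (a - 4)*(a^2 - 16) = (a - 4)*(a + 4)*(a - 4)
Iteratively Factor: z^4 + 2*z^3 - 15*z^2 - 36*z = (z - 4)*(z^3 + 6*z^2 + 9*z) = (z - 4)*(z + 3)*(z^2 + 3*z) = (z - 4)*(z + 3)^2*(z)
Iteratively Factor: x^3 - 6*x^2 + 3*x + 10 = (x - 2)*(x^2 - 4*x - 5) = (x - 2)*(x + 1)*(x - 5)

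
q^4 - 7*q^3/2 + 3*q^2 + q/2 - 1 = (q - 2)*(q - 1)^2*(q + 1/2)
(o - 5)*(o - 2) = o^2 - 7*o + 10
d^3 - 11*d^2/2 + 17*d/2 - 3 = (d - 3)*(d - 2)*(d - 1/2)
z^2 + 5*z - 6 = (z - 1)*(z + 6)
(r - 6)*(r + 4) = r^2 - 2*r - 24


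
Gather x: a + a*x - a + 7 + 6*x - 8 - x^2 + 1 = -x^2 + x*(a + 6)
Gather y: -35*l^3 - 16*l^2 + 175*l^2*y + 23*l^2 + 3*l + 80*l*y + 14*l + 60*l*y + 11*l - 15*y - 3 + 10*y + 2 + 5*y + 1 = -35*l^3 + 7*l^2 + 28*l + y*(175*l^2 + 140*l)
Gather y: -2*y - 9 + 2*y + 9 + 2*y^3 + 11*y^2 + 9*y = 2*y^3 + 11*y^2 + 9*y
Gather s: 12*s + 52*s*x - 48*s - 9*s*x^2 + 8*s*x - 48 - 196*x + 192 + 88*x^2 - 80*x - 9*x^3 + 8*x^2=s*(-9*x^2 + 60*x - 36) - 9*x^3 + 96*x^2 - 276*x + 144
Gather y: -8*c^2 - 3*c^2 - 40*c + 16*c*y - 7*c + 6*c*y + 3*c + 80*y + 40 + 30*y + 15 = -11*c^2 - 44*c + y*(22*c + 110) + 55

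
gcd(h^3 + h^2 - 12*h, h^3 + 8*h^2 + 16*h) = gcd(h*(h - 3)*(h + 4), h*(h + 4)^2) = h^2 + 4*h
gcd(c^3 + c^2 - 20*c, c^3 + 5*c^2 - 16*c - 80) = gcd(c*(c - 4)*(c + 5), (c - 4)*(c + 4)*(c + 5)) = c^2 + c - 20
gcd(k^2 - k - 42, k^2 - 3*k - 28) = k - 7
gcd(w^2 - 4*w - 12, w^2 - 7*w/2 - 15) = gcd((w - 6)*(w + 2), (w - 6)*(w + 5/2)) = w - 6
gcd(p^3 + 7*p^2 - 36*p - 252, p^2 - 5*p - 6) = p - 6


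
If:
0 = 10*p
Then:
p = 0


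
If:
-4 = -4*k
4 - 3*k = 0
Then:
No Solution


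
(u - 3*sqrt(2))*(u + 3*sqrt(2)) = u^2 - 18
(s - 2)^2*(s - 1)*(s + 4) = s^4 - s^3 - 12*s^2 + 28*s - 16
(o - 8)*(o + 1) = o^2 - 7*o - 8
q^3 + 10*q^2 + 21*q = q*(q + 3)*(q + 7)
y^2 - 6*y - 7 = (y - 7)*(y + 1)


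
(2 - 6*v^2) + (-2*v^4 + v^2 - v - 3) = -2*v^4 - 5*v^2 - v - 1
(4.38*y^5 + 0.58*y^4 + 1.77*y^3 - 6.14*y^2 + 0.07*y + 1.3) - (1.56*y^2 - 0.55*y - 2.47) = 4.38*y^5 + 0.58*y^4 + 1.77*y^3 - 7.7*y^2 + 0.62*y + 3.77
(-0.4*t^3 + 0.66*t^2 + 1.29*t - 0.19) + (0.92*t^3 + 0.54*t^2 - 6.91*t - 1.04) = 0.52*t^3 + 1.2*t^2 - 5.62*t - 1.23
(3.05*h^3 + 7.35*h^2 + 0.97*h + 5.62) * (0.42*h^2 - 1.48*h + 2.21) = 1.281*h^5 - 1.427*h^4 - 3.7301*h^3 + 17.1683*h^2 - 6.1739*h + 12.4202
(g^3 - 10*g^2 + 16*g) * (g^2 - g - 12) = g^5 - 11*g^4 + 14*g^3 + 104*g^2 - 192*g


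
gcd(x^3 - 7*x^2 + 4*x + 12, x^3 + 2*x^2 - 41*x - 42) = x^2 - 5*x - 6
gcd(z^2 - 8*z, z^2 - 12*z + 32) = z - 8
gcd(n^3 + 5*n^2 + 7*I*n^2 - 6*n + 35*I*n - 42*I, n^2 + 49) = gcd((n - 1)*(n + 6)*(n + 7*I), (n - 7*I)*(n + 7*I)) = n + 7*I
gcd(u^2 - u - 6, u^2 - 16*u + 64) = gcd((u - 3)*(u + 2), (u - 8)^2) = 1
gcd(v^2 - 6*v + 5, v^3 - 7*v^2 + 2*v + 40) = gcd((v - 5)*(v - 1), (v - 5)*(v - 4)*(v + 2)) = v - 5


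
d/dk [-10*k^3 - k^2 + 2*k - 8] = -30*k^2 - 2*k + 2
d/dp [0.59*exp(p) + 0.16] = 0.59*exp(p)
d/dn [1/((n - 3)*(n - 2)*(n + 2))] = (-(n - 3)*(n - 2) - (n - 3)*(n + 2) - (n - 2)*(n + 2))/((n - 3)^2*(n - 2)^2*(n + 2)^2)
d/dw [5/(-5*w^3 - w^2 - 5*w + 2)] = 5*(15*w^2 + 2*w + 5)/(5*w^3 + w^2 + 5*w - 2)^2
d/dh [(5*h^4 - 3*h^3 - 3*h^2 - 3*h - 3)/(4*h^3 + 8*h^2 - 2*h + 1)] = (20*h^6 + 80*h^5 - 42*h^4 + 56*h^3 + 57*h^2 + 42*h - 9)/(16*h^6 + 64*h^5 + 48*h^4 - 24*h^3 + 20*h^2 - 4*h + 1)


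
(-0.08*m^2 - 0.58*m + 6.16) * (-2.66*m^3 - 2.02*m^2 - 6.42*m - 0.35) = 0.2128*m^5 + 1.7044*m^4 - 14.7004*m^3 - 8.6916*m^2 - 39.3442*m - 2.156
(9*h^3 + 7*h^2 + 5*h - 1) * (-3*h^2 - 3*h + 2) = -27*h^5 - 48*h^4 - 18*h^3 + 2*h^2 + 13*h - 2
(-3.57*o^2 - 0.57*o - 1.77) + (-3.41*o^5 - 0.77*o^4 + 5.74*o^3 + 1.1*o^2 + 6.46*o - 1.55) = -3.41*o^5 - 0.77*o^4 + 5.74*o^3 - 2.47*o^2 + 5.89*o - 3.32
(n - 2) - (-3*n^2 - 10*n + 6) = 3*n^2 + 11*n - 8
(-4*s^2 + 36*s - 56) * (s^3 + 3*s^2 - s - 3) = -4*s^5 + 24*s^4 + 56*s^3 - 192*s^2 - 52*s + 168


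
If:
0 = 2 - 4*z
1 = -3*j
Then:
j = -1/3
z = 1/2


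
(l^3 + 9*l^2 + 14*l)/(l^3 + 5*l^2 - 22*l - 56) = l/(l - 4)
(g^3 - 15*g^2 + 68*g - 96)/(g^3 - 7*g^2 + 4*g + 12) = (g^3 - 15*g^2 + 68*g - 96)/(g^3 - 7*g^2 + 4*g + 12)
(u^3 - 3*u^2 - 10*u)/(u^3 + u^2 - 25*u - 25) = u*(u + 2)/(u^2 + 6*u + 5)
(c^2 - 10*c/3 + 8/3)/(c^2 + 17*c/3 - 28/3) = (c - 2)/(c + 7)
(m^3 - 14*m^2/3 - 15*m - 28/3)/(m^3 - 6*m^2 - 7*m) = (m + 4/3)/m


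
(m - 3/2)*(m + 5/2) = m^2 + m - 15/4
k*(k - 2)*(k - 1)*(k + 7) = k^4 + 4*k^3 - 19*k^2 + 14*k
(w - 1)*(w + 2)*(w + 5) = w^3 + 6*w^2 + 3*w - 10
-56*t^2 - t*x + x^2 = (-8*t + x)*(7*t + x)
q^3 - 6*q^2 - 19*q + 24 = (q - 8)*(q - 1)*(q + 3)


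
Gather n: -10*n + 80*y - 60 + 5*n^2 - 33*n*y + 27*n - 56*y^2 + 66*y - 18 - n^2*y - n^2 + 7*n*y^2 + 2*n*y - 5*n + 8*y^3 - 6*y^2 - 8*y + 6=n^2*(4 - y) + n*(7*y^2 - 31*y + 12) + 8*y^3 - 62*y^2 + 138*y - 72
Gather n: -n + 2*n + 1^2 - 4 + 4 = n + 1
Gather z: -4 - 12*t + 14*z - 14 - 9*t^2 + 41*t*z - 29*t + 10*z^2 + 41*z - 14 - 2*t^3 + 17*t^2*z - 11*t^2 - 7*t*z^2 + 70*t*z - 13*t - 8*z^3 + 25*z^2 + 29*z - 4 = -2*t^3 - 20*t^2 - 54*t - 8*z^3 + z^2*(35 - 7*t) + z*(17*t^2 + 111*t + 84) - 36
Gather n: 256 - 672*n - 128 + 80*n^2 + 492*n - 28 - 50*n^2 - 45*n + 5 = 30*n^2 - 225*n + 105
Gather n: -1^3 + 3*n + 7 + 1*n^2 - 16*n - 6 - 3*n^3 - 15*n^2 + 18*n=-3*n^3 - 14*n^2 + 5*n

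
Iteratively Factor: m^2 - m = (m - 1)*(m)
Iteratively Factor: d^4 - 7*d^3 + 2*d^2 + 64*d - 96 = (d - 2)*(d^3 - 5*d^2 - 8*d + 48) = (d - 4)*(d - 2)*(d^2 - d - 12) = (d - 4)*(d - 2)*(d + 3)*(d - 4)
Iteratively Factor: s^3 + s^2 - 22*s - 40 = (s + 4)*(s^2 - 3*s - 10) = (s - 5)*(s + 4)*(s + 2)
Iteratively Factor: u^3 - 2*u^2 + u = (u - 1)*(u^2 - u) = u*(u - 1)*(u - 1)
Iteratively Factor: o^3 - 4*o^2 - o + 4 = (o + 1)*(o^2 - 5*o + 4) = (o - 4)*(o + 1)*(o - 1)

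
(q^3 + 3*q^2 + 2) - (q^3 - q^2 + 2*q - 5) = 4*q^2 - 2*q + 7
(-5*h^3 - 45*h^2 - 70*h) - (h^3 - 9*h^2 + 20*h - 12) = -6*h^3 - 36*h^2 - 90*h + 12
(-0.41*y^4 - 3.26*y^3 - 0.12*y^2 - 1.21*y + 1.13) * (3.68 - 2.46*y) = 1.0086*y^5 + 6.5108*y^4 - 11.7016*y^3 + 2.535*y^2 - 7.2326*y + 4.1584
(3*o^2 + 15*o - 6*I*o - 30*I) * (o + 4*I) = 3*o^3 + 15*o^2 + 6*I*o^2 + 24*o + 30*I*o + 120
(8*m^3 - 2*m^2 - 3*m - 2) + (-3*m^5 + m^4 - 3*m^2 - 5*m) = -3*m^5 + m^4 + 8*m^3 - 5*m^2 - 8*m - 2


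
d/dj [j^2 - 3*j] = 2*j - 3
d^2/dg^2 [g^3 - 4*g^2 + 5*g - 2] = 6*g - 8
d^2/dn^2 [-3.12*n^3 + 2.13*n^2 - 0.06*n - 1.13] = 4.26 - 18.72*n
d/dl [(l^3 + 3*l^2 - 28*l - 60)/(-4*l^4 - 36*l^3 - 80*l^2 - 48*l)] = (l^2 - 10*l - 5)/(4*l^2*(l^2 + 2*l + 1))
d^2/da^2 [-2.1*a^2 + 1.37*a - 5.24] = -4.20000000000000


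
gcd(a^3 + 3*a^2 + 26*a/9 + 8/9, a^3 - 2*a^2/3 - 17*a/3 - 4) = a^2 + 7*a/3 + 4/3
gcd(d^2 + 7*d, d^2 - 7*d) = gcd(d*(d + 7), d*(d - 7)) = d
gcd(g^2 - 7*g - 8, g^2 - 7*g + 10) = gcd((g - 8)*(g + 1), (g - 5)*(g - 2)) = 1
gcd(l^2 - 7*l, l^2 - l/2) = l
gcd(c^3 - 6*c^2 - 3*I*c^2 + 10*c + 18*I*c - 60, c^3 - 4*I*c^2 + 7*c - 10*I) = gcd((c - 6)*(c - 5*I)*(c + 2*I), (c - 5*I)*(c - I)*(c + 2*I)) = c^2 - 3*I*c + 10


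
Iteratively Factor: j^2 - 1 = (j + 1)*(j - 1)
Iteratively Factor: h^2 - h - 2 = (h + 1)*(h - 2)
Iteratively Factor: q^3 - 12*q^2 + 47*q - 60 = (q - 5)*(q^2 - 7*q + 12) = (q - 5)*(q - 4)*(q - 3)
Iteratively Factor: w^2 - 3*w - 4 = (w - 4)*(w + 1)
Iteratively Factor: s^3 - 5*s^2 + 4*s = (s - 4)*(s^2 - s) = (s - 4)*(s - 1)*(s)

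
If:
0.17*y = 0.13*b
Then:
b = 1.30769230769231*y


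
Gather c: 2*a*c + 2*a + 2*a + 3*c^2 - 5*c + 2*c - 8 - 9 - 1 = 4*a + 3*c^2 + c*(2*a - 3) - 18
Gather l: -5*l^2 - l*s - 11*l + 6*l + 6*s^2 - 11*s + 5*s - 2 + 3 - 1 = -5*l^2 + l*(-s - 5) + 6*s^2 - 6*s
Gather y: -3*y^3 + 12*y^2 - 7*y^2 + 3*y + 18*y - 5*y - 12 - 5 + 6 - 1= -3*y^3 + 5*y^2 + 16*y - 12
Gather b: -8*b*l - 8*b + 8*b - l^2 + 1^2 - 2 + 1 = -8*b*l - l^2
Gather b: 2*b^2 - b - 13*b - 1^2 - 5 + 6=2*b^2 - 14*b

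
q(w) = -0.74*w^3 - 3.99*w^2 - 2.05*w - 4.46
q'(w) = -2.22*w^2 - 7.98*w - 2.05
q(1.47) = -18.45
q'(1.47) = -18.58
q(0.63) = -7.52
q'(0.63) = -7.96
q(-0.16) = -4.23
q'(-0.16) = -0.83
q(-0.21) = -4.20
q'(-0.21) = -0.47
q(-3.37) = -14.54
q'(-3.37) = -0.37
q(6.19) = -345.54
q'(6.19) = -136.51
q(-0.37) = -4.21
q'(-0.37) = 0.60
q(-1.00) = -5.66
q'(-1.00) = 3.71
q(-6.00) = 24.04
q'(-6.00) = -34.09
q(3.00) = -66.50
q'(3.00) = -45.97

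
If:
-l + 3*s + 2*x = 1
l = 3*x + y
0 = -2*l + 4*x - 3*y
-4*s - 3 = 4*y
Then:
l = 169/12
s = 17/12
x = 65/12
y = -13/6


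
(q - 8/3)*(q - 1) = q^2 - 11*q/3 + 8/3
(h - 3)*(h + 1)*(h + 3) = h^3 + h^2 - 9*h - 9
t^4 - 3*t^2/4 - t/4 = t*(t - 1)*(t + 1/2)^2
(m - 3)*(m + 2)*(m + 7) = m^3 + 6*m^2 - 13*m - 42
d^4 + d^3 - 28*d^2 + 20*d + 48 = (d - 4)*(d - 2)*(d + 1)*(d + 6)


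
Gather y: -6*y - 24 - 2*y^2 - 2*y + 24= -2*y^2 - 8*y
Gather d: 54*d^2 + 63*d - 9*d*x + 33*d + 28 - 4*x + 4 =54*d^2 + d*(96 - 9*x) - 4*x + 32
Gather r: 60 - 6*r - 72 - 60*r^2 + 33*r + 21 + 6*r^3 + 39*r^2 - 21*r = 6*r^3 - 21*r^2 + 6*r + 9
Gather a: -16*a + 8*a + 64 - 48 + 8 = 24 - 8*a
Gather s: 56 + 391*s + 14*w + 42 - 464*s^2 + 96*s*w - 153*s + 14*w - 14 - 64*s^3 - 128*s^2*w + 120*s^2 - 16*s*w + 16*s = -64*s^3 + s^2*(-128*w - 344) + s*(80*w + 254) + 28*w + 84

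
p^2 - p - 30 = (p - 6)*(p + 5)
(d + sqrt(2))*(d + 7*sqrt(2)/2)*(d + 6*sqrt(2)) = d^3 + 21*sqrt(2)*d^2/2 + 61*d + 42*sqrt(2)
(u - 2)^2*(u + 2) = u^3 - 2*u^2 - 4*u + 8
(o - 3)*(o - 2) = o^2 - 5*o + 6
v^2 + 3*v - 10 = (v - 2)*(v + 5)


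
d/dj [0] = 0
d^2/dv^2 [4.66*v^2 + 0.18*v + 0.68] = 9.32000000000000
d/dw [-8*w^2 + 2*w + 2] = 2 - 16*w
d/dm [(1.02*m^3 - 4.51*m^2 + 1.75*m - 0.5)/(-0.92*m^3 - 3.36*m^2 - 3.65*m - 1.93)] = (-7.5764*m^4 - 4.226*m^3 + 15.0557*m^2 + 14.0486*m - 5.2025)/(0.8464*m^6 + 6.1824*m^5 + 18.0056*m^4 + 28.0792*m^3 + 26.2921*m^2 + 14.089*m + 3.7249)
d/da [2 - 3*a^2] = -6*a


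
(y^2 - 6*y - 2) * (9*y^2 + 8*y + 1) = 9*y^4 - 46*y^3 - 65*y^2 - 22*y - 2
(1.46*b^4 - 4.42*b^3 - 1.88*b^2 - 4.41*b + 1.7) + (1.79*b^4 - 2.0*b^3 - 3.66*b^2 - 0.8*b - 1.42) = 3.25*b^4 - 6.42*b^3 - 5.54*b^2 - 5.21*b + 0.28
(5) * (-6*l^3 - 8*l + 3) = -30*l^3 - 40*l + 15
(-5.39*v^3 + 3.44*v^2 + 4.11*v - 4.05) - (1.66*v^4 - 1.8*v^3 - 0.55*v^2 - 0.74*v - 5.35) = -1.66*v^4 - 3.59*v^3 + 3.99*v^2 + 4.85*v + 1.3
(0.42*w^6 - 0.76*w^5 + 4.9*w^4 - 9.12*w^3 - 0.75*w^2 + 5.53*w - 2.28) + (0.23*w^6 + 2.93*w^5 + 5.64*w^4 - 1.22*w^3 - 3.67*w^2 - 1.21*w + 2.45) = 0.65*w^6 + 2.17*w^5 + 10.54*w^4 - 10.34*w^3 - 4.42*w^2 + 4.32*w + 0.17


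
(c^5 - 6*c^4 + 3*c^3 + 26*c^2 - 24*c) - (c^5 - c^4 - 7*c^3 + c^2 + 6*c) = -5*c^4 + 10*c^3 + 25*c^2 - 30*c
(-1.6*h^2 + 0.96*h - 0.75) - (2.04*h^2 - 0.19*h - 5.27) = -3.64*h^2 + 1.15*h + 4.52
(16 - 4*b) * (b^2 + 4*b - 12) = -4*b^3 + 112*b - 192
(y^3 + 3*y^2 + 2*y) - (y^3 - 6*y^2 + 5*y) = 9*y^2 - 3*y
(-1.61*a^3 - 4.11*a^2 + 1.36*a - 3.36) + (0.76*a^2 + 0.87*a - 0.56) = -1.61*a^3 - 3.35*a^2 + 2.23*a - 3.92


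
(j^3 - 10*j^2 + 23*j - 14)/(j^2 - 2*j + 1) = (j^2 - 9*j + 14)/(j - 1)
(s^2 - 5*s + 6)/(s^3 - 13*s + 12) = (s - 2)/(s^2 + 3*s - 4)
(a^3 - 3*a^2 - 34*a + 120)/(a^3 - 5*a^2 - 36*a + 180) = (a - 4)/(a - 6)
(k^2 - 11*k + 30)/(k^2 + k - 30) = (k - 6)/(k + 6)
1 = 1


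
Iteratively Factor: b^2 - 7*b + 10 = (b - 2)*(b - 5)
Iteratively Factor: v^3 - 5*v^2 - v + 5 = (v - 1)*(v^2 - 4*v - 5) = (v - 5)*(v - 1)*(v + 1)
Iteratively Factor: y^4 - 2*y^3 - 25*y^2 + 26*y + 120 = (y + 2)*(y^3 - 4*y^2 - 17*y + 60) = (y - 3)*(y + 2)*(y^2 - y - 20) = (y - 5)*(y - 3)*(y + 2)*(y + 4)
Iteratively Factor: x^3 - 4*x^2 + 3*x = (x)*(x^2 - 4*x + 3) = x*(x - 1)*(x - 3)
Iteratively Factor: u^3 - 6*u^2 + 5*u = (u - 1)*(u^2 - 5*u) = u*(u - 1)*(u - 5)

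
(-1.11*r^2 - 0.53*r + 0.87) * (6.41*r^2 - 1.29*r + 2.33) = -7.1151*r^4 - 1.9654*r^3 + 3.6741*r^2 - 2.3572*r + 2.0271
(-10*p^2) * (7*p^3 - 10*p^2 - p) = -70*p^5 + 100*p^4 + 10*p^3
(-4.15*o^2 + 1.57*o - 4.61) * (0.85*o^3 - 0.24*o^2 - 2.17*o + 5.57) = -3.5275*o^5 + 2.3305*o^4 + 4.7102*o^3 - 25.416*o^2 + 18.7486*o - 25.6777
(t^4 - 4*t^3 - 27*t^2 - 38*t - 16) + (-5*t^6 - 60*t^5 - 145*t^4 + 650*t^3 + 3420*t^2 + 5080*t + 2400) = -5*t^6 - 60*t^5 - 144*t^4 + 646*t^3 + 3393*t^2 + 5042*t + 2384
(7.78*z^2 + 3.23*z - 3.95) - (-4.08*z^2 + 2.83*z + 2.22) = 11.86*z^2 + 0.4*z - 6.17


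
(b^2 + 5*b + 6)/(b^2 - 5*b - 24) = (b + 2)/(b - 8)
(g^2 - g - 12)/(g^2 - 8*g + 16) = (g + 3)/(g - 4)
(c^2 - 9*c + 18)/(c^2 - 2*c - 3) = (c - 6)/(c + 1)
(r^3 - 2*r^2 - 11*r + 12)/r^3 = 1 - 2/r - 11/r^2 + 12/r^3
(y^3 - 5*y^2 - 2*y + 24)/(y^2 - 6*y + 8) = (y^2 - y - 6)/(y - 2)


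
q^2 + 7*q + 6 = (q + 1)*(q + 6)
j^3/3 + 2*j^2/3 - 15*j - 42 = (j/3 + 1)*(j - 7)*(j + 6)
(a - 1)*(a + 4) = a^2 + 3*a - 4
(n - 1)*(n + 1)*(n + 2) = n^3 + 2*n^2 - n - 2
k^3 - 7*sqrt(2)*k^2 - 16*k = k*(k - 8*sqrt(2))*(k + sqrt(2))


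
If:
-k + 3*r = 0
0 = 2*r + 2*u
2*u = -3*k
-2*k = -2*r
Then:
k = 0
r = 0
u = 0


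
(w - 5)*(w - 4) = w^2 - 9*w + 20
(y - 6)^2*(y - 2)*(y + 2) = y^4 - 12*y^3 + 32*y^2 + 48*y - 144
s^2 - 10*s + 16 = (s - 8)*(s - 2)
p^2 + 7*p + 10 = (p + 2)*(p + 5)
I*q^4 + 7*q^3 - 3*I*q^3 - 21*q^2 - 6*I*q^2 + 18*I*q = q*(q - 3)*(q - 6*I)*(I*q + 1)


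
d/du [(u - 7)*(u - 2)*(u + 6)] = 3*u^2 - 6*u - 40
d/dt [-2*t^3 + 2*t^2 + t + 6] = -6*t^2 + 4*t + 1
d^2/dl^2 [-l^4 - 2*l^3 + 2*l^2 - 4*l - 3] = -12*l^2 - 12*l + 4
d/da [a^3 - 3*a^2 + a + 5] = 3*a^2 - 6*a + 1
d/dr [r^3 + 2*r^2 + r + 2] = 3*r^2 + 4*r + 1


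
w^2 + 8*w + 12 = (w + 2)*(w + 6)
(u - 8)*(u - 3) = u^2 - 11*u + 24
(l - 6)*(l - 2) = l^2 - 8*l + 12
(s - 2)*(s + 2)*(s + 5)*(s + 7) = s^4 + 12*s^3 + 31*s^2 - 48*s - 140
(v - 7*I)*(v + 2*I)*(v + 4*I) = v^3 - I*v^2 + 34*v + 56*I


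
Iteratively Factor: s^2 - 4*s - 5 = (s - 5)*(s + 1)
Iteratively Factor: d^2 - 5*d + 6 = (d - 3)*(d - 2)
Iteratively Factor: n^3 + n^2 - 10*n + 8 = (n - 1)*(n^2 + 2*n - 8) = (n - 1)*(n + 4)*(n - 2)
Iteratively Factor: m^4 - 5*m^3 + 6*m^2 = (m - 3)*(m^3 - 2*m^2) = (m - 3)*(m - 2)*(m^2) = m*(m - 3)*(m - 2)*(m)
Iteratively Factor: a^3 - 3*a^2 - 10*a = (a - 5)*(a^2 + 2*a) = a*(a - 5)*(a + 2)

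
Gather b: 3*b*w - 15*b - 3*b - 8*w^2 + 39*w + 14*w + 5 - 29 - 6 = b*(3*w - 18) - 8*w^2 + 53*w - 30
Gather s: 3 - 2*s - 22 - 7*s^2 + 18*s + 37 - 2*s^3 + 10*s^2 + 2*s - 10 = -2*s^3 + 3*s^2 + 18*s + 8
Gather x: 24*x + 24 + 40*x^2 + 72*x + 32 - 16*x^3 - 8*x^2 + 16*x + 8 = -16*x^3 + 32*x^2 + 112*x + 64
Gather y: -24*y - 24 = -24*y - 24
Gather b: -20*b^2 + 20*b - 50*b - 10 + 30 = -20*b^2 - 30*b + 20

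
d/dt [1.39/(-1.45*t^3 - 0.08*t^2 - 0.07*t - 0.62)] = (6.0465*t^2 + 0.2224*t + 0.0973)/(1.45*t^3 + 0.08*t^2 + 0.07*t + 0.62)^2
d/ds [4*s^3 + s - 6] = 12*s^2 + 1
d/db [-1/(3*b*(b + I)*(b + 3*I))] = (b*(b + I) + b*(b + 3*I) + (b + I)*(b + 3*I))/(3*b^2*(b + I)^2*(b + 3*I)^2)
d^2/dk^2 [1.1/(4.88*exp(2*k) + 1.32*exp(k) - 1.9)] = (1.1*(9.76*exp(k) + 1.32)*(19.52*exp(k) + 2.64)*exp(k) - (21.472*exp(k) + 1.452)*(4.88*exp(2*k) + 1.32*exp(k) - 1.9))*exp(k)/(4.88*exp(2*k) + 1.32*exp(k) - 1.9)^3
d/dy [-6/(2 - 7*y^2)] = -84*y/(7*y^2 - 2)^2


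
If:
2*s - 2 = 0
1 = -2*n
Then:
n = -1/2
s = 1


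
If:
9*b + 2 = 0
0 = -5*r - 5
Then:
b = -2/9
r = -1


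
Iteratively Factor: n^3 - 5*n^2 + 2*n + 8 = (n + 1)*(n^2 - 6*n + 8) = (n - 2)*(n + 1)*(n - 4)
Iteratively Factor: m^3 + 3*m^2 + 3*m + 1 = (m + 1)*(m^2 + 2*m + 1) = (m + 1)^2*(m + 1)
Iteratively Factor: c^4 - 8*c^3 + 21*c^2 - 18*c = (c - 2)*(c^3 - 6*c^2 + 9*c) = c*(c - 2)*(c^2 - 6*c + 9) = c*(c - 3)*(c - 2)*(c - 3)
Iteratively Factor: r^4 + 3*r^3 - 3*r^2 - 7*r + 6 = (r - 1)*(r^3 + 4*r^2 + r - 6) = (r - 1)*(r + 2)*(r^2 + 2*r - 3) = (r - 1)*(r + 2)*(r + 3)*(r - 1)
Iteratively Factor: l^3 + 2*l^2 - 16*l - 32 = (l - 4)*(l^2 + 6*l + 8) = (l - 4)*(l + 4)*(l + 2)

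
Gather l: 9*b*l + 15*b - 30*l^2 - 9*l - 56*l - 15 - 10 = 15*b - 30*l^2 + l*(9*b - 65) - 25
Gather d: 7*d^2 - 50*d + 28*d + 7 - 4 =7*d^2 - 22*d + 3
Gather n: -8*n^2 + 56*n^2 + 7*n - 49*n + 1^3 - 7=48*n^2 - 42*n - 6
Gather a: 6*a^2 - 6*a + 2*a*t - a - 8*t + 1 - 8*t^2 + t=6*a^2 + a*(2*t - 7) - 8*t^2 - 7*t + 1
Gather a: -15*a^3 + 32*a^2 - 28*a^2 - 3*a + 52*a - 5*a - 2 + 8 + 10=-15*a^3 + 4*a^2 + 44*a + 16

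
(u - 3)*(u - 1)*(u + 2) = u^3 - 2*u^2 - 5*u + 6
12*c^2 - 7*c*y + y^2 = (-4*c + y)*(-3*c + y)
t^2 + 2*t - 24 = (t - 4)*(t + 6)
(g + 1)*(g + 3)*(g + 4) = g^3 + 8*g^2 + 19*g + 12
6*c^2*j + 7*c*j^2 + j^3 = j*(c + j)*(6*c + j)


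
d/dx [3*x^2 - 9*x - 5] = 6*x - 9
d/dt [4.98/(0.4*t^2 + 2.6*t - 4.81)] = (-3.984*t - 12.948)/(0.4*t^2 + 2.6*t - 4.81)^2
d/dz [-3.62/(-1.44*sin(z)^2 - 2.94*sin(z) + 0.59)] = -(10.4256*sin(z) + 10.6428)*cos(z)/(1.44*sin(z)^2 + 2.94*sin(z) - 0.59)^2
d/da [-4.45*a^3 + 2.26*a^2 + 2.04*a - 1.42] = -13.35*a^2 + 4.52*a + 2.04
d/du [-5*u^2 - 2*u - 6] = -10*u - 2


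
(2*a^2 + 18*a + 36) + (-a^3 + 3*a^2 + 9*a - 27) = -a^3 + 5*a^2 + 27*a + 9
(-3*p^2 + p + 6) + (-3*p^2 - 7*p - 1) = -6*p^2 - 6*p + 5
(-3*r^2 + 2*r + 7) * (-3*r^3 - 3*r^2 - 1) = 9*r^5 + 3*r^4 - 27*r^3 - 18*r^2 - 2*r - 7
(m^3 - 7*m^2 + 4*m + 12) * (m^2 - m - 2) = m^5 - 8*m^4 + 9*m^3 + 22*m^2 - 20*m - 24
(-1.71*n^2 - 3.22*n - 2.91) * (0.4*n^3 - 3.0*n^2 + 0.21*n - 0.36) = -0.684*n^5 + 3.842*n^4 + 8.1369*n^3 + 8.6694*n^2 + 0.5481*n + 1.0476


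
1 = 1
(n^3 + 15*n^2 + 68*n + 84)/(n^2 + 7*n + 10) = (n^2 + 13*n + 42)/(n + 5)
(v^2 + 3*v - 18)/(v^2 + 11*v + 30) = (v - 3)/(v + 5)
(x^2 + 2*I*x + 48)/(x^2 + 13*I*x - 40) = (x - 6*I)/(x + 5*I)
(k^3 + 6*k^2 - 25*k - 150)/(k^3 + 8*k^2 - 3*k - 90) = (k - 5)/(k - 3)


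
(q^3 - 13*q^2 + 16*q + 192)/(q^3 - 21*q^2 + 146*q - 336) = (q^2 - 5*q - 24)/(q^2 - 13*q + 42)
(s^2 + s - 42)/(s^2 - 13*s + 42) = (s + 7)/(s - 7)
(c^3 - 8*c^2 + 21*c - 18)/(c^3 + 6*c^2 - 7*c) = (c^3 - 8*c^2 + 21*c - 18)/(c*(c^2 + 6*c - 7))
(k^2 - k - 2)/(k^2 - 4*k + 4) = (k + 1)/(k - 2)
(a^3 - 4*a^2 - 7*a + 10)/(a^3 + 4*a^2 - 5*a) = (a^2 - 3*a - 10)/(a*(a + 5))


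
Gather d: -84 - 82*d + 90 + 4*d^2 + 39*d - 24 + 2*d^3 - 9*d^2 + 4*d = 2*d^3 - 5*d^2 - 39*d - 18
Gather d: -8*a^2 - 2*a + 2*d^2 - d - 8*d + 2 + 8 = -8*a^2 - 2*a + 2*d^2 - 9*d + 10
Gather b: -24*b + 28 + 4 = 32 - 24*b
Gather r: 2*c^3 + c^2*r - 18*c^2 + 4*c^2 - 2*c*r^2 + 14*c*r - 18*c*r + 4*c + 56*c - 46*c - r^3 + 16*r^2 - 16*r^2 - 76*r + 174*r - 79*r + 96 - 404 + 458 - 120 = 2*c^3 - 14*c^2 - 2*c*r^2 + 14*c - r^3 + r*(c^2 - 4*c + 19) + 30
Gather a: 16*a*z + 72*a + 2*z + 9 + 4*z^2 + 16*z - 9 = a*(16*z + 72) + 4*z^2 + 18*z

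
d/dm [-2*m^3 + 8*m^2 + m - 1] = -6*m^2 + 16*m + 1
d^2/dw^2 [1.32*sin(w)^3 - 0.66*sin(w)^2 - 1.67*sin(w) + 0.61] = 0.68*sin(w) + 2.97*sin(3*w) - 1.32*cos(2*w)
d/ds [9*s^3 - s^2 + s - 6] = 27*s^2 - 2*s + 1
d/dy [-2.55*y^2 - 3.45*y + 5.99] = -5.1*y - 3.45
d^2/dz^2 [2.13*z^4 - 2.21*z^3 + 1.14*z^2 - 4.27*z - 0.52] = 25.56*z^2 - 13.26*z + 2.28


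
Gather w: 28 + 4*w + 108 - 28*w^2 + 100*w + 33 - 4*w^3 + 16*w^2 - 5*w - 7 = -4*w^3 - 12*w^2 + 99*w + 162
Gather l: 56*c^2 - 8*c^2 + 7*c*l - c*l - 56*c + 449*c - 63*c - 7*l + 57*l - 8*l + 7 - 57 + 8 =48*c^2 + 330*c + l*(6*c + 42) - 42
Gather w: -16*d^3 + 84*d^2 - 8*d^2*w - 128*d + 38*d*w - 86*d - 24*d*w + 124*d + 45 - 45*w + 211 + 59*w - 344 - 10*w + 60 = -16*d^3 + 84*d^2 - 90*d + w*(-8*d^2 + 14*d + 4) - 28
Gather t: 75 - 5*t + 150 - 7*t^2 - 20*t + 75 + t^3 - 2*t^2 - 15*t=t^3 - 9*t^2 - 40*t + 300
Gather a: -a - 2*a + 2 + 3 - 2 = 3 - 3*a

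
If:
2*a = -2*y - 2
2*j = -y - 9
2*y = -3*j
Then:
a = -28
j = -18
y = 27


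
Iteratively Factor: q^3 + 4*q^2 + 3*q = (q)*(q^2 + 4*q + 3) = q*(q + 3)*(q + 1)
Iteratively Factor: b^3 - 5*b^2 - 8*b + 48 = (b + 3)*(b^2 - 8*b + 16) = (b - 4)*(b + 3)*(b - 4)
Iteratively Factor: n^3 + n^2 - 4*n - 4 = (n - 2)*(n^2 + 3*n + 2) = (n - 2)*(n + 1)*(n + 2)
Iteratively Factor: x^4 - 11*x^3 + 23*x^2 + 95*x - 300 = (x - 5)*(x^3 - 6*x^2 - 7*x + 60) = (x - 5)*(x - 4)*(x^2 - 2*x - 15) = (x - 5)*(x - 4)*(x + 3)*(x - 5)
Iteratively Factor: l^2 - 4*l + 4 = (l - 2)*(l - 2)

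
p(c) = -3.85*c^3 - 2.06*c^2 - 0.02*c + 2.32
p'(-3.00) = -91.61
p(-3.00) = 87.79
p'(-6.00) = -391.10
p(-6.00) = 759.88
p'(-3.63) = -137.26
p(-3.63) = 159.40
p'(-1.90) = -33.89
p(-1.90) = 21.33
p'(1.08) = -17.94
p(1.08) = -4.95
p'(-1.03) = -8.03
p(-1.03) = 4.36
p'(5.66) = -393.35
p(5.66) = -761.87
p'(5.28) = -343.77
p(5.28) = -621.93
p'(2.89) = -108.39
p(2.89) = -107.87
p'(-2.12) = -43.20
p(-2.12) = 29.79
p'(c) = -11.55*c^2 - 4.12*c - 0.02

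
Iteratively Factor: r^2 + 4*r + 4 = (r + 2)*(r + 2)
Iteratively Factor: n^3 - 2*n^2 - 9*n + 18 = (n - 3)*(n^2 + n - 6) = (n - 3)*(n - 2)*(n + 3)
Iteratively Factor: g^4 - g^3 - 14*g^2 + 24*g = (g - 2)*(g^3 + g^2 - 12*g) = (g - 3)*(g - 2)*(g^2 + 4*g) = g*(g - 3)*(g - 2)*(g + 4)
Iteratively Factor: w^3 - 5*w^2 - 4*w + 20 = (w + 2)*(w^2 - 7*w + 10) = (w - 2)*(w + 2)*(w - 5)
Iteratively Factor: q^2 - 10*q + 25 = (q - 5)*(q - 5)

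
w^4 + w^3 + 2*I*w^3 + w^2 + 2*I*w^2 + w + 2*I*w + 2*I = (w + 1)*(w - I)*(w + I)*(w + 2*I)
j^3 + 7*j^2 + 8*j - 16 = (j - 1)*(j + 4)^2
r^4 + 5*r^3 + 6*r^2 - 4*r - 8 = (r - 1)*(r + 2)^3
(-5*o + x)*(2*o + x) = -10*o^2 - 3*o*x + x^2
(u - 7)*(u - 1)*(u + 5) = u^3 - 3*u^2 - 33*u + 35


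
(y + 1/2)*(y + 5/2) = y^2 + 3*y + 5/4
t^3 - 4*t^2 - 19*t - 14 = (t - 7)*(t + 1)*(t + 2)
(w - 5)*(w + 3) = w^2 - 2*w - 15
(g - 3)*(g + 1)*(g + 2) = g^3 - 7*g - 6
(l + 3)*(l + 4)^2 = l^3 + 11*l^2 + 40*l + 48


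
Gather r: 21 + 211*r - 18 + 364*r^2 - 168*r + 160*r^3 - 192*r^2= 160*r^3 + 172*r^2 + 43*r + 3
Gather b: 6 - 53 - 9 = -56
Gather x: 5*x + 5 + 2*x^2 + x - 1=2*x^2 + 6*x + 4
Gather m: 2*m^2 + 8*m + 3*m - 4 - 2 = 2*m^2 + 11*m - 6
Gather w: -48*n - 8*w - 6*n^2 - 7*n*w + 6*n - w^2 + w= -6*n^2 - 42*n - w^2 + w*(-7*n - 7)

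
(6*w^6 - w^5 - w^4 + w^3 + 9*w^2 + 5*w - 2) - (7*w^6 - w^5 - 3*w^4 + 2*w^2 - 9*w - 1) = -w^6 + 2*w^4 + w^3 + 7*w^2 + 14*w - 1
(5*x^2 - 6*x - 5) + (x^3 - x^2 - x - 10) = x^3 + 4*x^2 - 7*x - 15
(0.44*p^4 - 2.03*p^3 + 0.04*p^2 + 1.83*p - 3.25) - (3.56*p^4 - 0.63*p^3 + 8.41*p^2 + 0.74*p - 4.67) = -3.12*p^4 - 1.4*p^3 - 8.37*p^2 + 1.09*p + 1.42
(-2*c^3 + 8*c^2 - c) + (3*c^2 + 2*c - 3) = -2*c^3 + 11*c^2 + c - 3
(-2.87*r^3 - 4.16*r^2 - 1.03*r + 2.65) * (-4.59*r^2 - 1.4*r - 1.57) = 13.1733*r^5 + 23.1124*r^4 + 15.0576*r^3 - 4.1903*r^2 - 2.0929*r - 4.1605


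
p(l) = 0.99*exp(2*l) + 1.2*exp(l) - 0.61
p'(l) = 1.98*exp(2*l) + 1.2*exp(l)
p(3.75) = 1840.38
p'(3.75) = 3630.95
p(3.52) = 1169.91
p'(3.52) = 2300.49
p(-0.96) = -0.01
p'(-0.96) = 0.75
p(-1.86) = -0.40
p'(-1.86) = 0.23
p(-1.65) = -0.34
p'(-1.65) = 0.30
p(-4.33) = -0.59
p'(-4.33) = 0.02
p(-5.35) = -0.60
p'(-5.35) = 0.01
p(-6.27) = -0.61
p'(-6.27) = 0.00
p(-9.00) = -0.61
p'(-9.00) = 0.00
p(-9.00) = -0.61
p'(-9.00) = 0.00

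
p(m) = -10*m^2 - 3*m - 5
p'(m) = -20*m - 3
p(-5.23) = -262.84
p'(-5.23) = 101.60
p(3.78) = -159.22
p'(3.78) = -78.60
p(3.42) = -132.22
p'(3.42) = -71.40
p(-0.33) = -5.10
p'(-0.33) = 3.60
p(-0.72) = -8.02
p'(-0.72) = 11.40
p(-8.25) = -660.88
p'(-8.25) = 162.00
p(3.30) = -123.80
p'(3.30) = -69.00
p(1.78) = -42.02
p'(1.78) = -38.60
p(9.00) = -842.00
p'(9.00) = -183.00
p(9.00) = -842.00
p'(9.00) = -183.00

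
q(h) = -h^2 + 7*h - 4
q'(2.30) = 2.40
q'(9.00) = -11.00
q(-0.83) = -10.50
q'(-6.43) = 19.86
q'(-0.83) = 8.66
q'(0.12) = 6.76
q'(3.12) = 0.76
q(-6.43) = -90.35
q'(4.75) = -2.50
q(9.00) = -22.00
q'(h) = 7 - 2*h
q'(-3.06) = 13.12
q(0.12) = -3.17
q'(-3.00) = 13.00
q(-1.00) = -12.00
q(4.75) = 6.69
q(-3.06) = -34.78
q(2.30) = 6.81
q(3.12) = 8.11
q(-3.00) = -34.00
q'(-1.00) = 9.00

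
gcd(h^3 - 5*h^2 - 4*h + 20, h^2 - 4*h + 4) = h - 2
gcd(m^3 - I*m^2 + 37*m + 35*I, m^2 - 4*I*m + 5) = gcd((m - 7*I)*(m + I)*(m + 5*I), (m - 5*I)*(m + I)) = m + I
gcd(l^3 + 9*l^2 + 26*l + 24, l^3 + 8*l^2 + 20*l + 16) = l^2 + 6*l + 8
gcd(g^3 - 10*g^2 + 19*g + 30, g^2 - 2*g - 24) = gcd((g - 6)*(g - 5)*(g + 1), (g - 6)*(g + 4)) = g - 6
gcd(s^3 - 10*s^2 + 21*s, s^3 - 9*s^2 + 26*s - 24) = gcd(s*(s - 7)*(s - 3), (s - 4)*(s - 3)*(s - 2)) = s - 3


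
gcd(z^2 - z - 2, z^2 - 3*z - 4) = z + 1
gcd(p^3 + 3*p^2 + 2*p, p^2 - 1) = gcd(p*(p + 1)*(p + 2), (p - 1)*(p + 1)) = p + 1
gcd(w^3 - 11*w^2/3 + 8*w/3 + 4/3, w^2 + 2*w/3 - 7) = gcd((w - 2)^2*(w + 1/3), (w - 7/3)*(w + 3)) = 1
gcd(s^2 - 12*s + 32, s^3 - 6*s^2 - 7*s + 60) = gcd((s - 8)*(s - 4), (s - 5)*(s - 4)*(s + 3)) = s - 4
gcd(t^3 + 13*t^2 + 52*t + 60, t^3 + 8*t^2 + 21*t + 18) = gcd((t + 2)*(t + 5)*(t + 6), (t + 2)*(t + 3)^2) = t + 2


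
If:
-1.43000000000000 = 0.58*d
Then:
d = -2.47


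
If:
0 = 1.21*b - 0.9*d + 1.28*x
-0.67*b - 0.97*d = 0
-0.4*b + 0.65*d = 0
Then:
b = 0.00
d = 0.00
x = 0.00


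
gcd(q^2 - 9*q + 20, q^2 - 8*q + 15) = q - 5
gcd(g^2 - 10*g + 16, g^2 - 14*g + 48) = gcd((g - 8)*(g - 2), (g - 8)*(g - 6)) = g - 8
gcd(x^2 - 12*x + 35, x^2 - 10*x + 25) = x - 5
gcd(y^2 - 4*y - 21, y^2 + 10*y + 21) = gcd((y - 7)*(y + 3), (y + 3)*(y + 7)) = y + 3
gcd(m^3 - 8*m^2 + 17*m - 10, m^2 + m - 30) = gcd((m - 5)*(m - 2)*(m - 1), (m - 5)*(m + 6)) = m - 5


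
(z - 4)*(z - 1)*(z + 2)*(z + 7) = z^4 + 4*z^3 - 27*z^2 - 34*z + 56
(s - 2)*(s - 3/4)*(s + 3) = s^3 + s^2/4 - 27*s/4 + 9/2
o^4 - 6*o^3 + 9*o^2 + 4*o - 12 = (o - 3)*(o - 2)^2*(o + 1)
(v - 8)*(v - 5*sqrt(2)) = v^2 - 8*v - 5*sqrt(2)*v + 40*sqrt(2)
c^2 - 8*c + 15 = (c - 5)*(c - 3)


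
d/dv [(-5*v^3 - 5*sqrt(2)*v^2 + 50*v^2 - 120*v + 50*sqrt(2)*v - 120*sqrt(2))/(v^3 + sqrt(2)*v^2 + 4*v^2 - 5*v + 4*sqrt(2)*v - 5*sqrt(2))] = 10*(-7*v^2 + 29*v + 23)/(v^4 + 8*v^3 + 6*v^2 - 40*v + 25)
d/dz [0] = 0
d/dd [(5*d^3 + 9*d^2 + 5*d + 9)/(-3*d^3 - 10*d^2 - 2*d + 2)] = (-23*d^4 + 10*d^3 + 143*d^2 + 216*d + 28)/(9*d^6 + 60*d^5 + 112*d^4 + 28*d^3 - 36*d^2 - 8*d + 4)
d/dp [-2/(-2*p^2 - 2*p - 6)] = (-2*p - 1)/(p^2 + p + 3)^2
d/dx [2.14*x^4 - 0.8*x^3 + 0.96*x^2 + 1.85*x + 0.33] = 8.56*x^3 - 2.4*x^2 + 1.92*x + 1.85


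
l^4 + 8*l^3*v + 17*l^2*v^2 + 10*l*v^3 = l*(l + v)*(l + 2*v)*(l + 5*v)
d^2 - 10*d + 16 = (d - 8)*(d - 2)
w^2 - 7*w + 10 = (w - 5)*(w - 2)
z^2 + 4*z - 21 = (z - 3)*(z + 7)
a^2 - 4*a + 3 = (a - 3)*(a - 1)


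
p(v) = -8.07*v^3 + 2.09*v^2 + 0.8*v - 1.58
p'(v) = -24.21*v^2 + 4.18*v + 0.8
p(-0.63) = 0.76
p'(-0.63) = -11.44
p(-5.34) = 1282.59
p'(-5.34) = -711.88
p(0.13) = -1.46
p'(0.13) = 0.93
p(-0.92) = 5.74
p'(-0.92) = -23.54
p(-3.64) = 412.40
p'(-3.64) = -335.19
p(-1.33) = 20.04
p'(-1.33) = -47.58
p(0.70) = -2.76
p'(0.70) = -8.14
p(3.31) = -268.69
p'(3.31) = -250.61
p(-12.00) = 14234.74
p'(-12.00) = -3535.60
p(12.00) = -13635.98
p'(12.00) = -3435.28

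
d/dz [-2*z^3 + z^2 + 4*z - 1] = -6*z^2 + 2*z + 4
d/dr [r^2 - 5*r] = 2*r - 5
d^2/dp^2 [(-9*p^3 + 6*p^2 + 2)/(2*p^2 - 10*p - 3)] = 2*(-834*p^3 - 678*p^2 - 363*p + 266)/(8*p^6 - 120*p^5 + 564*p^4 - 640*p^3 - 846*p^2 - 270*p - 27)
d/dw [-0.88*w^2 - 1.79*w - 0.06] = -1.76*w - 1.79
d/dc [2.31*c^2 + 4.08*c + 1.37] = 4.62*c + 4.08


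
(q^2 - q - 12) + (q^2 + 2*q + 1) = 2*q^2 + q - 11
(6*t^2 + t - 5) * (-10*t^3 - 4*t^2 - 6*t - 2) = -60*t^5 - 34*t^4 + 10*t^3 + 2*t^2 + 28*t + 10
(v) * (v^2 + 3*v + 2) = v^3 + 3*v^2 + 2*v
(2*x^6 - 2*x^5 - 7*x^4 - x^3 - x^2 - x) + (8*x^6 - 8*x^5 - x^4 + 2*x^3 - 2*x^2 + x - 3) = 10*x^6 - 10*x^5 - 8*x^4 + x^3 - 3*x^2 - 3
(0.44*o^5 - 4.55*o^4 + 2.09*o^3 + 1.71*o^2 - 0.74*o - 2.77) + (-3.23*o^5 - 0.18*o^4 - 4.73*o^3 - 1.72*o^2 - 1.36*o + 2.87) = -2.79*o^5 - 4.73*o^4 - 2.64*o^3 - 0.01*o^2 - 2.1*o + 0.1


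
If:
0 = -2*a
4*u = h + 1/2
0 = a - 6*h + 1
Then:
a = 0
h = 1/6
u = 1/6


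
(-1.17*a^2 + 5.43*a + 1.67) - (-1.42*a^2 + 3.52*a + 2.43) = 0.25*a^2 + 1.91*a - 0.76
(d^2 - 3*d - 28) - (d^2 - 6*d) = 3*d - 28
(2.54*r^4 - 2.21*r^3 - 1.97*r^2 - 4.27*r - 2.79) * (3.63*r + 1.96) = 9.2202*r^5 - 3.0439*r^4 - 11.4827*r^3 - 19.3613*r^2 - 18.4969*r - 5.4684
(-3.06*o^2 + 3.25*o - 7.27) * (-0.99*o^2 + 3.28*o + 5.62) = 3.0294*o^4 - 13.2543*o^3 + 0.660099999999997*o^2 - 5.5806*o - 40.8574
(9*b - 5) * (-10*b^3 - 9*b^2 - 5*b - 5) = -90*b^4 - 31*b^3 - 20*b + 25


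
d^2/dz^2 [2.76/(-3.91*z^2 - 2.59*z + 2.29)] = (84.390312*z^2 + 55.900488*z - 2.76*(7.82*z + 2.59)*(15.64*z + 5.18) - 49.425528)/(3.91*z^2 + 2.59*z - 2.29)^3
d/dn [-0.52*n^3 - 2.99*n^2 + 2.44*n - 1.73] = -1.56*n^2 - 5.98*n + 2.44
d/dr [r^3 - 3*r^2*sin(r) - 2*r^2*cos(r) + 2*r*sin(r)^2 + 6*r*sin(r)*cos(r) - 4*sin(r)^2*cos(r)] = 2*r^2*sin(r) - 3*r^2*cos(r) + 3*r^2 - 6*r*sin(r) + 2*r*sin(2*r) - 4*r*cos(r) + 6*r*cos(2*r) + sin(r) + 3*sin(2*r) - 3*sin(3*r) - cos(2*r) + 1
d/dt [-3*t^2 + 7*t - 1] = 7 - 6*t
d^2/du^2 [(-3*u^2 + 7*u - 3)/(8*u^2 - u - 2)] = 2*(424*u^3 - 720*u^2 + 408*u - 77)/(512*u^6 - 192*u^5 - 360*u^4 + 95*u^3 + 90*u^2 - 12*u - 8)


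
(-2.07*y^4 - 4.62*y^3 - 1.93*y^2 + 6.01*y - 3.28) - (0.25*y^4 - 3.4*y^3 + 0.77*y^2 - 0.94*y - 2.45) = -2.32*y^4 - 1.22*y^3 - 2.7*y^2 + 6.95*y - 0.83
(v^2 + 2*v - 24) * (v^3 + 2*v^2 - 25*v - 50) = v^5 + 4*v^4 - 45*v^3 - 148*v^2 + 500*v + 1200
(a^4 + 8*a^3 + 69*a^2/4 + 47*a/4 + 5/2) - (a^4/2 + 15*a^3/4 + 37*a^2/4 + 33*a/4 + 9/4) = a^4/2 + 17*a^3/4 + 8*a^2 + 7*a/2 + 1/4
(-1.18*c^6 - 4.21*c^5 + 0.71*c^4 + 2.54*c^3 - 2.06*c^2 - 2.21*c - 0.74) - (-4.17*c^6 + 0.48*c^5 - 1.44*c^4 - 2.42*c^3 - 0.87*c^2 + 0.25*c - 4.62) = 2.99*c^6 - 4.69*c^5 + 2.15*c^4 + 4.96*c^3 - 1.19*c^2 - 2.46*c + 3.88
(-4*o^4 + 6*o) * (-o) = 4*o^5 - 6*o^2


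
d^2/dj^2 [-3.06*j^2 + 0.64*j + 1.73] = -6.12000000000000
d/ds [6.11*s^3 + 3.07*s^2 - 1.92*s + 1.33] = 18.33*s^2 + 6.14*s - 1.92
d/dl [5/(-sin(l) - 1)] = 5*cos(l)/(sin(l) + 1)^2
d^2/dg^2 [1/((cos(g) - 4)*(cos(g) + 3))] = (-4*sin(g)^4 + 51*sin(g)^2 + 33*cos(g)/4 + 3*cos(3*g)/4 - 21)/((cos(g) - 4)^3*(cos(g) + 3)^3)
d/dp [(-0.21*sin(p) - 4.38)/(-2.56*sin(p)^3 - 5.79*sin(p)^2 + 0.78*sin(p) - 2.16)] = (-1.0752*sin(p)^3 - 34.8543*sin(p)^2 - 50.7204*sin(p) + 3.87)*cos(p)/(6.5536*sin(p)^6 + 29.6448*sin(p)^5 + 29.5305*sin(p)^4 + 2.0268*sin(p)^3 + 25.6212*sin(p)^2 - 3.3696*sin(p) + 4.6656)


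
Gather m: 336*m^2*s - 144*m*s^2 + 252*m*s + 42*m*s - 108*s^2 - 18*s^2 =336*m^2*s + m*(-144*s^2 + 294*s) - 126*s^2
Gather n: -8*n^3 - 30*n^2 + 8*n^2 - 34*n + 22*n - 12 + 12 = -8*n^3 - 22*n^2 - 12*n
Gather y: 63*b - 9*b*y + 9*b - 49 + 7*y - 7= 72*b + y*(7 - 9*b) - 56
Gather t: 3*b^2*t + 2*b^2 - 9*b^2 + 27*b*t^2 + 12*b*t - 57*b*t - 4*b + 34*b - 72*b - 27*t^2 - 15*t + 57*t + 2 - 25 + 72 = -7*b^2 - 42*b + t^2*(27*b - 27) + t*(3*b^2 - 45*b + 42) + 49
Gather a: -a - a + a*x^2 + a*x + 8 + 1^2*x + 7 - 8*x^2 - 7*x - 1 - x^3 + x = a*(x^2 + x - 2) - x^3 - 8*x^2 - 5*x + 14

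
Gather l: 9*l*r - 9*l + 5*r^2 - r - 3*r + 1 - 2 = l*(9*r - 9) + 5*r^2 - 4*r - 1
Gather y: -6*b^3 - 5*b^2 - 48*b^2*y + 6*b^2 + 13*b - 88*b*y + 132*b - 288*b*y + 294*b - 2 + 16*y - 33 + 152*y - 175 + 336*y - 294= -6*b^3 + b^2 + 439*b + y*(-48*b^2 - 376*b + 504) - 504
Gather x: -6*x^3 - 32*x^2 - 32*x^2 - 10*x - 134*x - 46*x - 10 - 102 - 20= -6*x^3 - 64*x^2 - 190*x - 132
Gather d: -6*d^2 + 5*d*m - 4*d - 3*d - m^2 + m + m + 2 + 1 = -6*d^2 + d*(5*m - 7) - m^2 + 2*m + 3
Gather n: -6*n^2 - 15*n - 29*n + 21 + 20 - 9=-6*n^2 - 44*n + 32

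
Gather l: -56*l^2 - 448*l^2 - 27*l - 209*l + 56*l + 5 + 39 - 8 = -504*l^2 - 180*l + 36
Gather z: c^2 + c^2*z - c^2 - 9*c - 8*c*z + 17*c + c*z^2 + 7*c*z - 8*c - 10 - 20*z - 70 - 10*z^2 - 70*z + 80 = z^2*(c - 10) + z*(c^2 - c - 90)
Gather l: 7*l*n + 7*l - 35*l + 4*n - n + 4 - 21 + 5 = l*(7*n - 28) + 3*n - 12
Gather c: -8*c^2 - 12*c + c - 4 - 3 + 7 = -8*c^2 - 11*c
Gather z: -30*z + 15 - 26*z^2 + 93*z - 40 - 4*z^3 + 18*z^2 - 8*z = -4*z^3 - 8*z^2 + 55*z - 25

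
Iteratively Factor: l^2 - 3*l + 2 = (l - 2)*(l - 1)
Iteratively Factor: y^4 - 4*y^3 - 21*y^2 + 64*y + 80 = (y - 4)*(y^3 - 21*y - 20) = (y - 4)*(y + 1)*(y^2 - y - 20) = (y - 5)*(y - 4)*(y + 1)*(y + 4)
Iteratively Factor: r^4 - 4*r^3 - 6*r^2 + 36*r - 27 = (r - 3)*(r^3 - r^2 - 9*r + 9) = (r - 3)^2*(r^2 + 2*r - 3) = (r - 3)^2*(r + 3)*(r - 1)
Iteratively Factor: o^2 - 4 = (o - 2)*(o + 2)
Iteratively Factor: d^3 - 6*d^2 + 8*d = (d - 2)*(d^2 - 4*d) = (d - 4)*(d - 2)*(d)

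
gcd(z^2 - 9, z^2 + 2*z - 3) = z + 3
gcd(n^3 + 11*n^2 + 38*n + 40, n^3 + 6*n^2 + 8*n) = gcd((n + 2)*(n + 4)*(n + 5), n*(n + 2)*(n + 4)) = n^2 + 6*n + 8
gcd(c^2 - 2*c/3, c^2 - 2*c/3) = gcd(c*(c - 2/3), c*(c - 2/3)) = c^2 - 2*c/3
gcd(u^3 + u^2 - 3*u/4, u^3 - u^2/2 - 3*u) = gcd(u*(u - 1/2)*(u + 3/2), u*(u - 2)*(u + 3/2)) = u^2 + 3*u/2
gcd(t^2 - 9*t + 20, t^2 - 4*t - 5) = t - 5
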